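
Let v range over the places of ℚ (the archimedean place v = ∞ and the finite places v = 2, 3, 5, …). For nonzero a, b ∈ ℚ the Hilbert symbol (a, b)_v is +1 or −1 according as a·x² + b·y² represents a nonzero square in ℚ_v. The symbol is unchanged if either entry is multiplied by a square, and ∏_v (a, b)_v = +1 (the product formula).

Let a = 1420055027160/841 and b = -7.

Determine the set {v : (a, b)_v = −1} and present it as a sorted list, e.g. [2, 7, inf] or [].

(a, b) ≡ (2310, -7) mod (ℚ^×)²; places V = {2, 3, 5, 7, 11, 23, 29, ∞}.
(a,b)_∞: sgn(2310)=+, sgn(-7)=−, so +1.
(a,b)_3: α=1, u≡2; β=0, v≡2 (mod 3); (2|3)=-1, (2|3)=-1; sign (−1)^0·-1^0·-1^1 = -1.
(a,b)_29: α=-2, u≡19; β=0, v≡22 (mod 29); (19|29)=-1, (22|29)=+1; sign (−1)^0·-1^0·+1^-2 = +1.
(a,b)_5: α=1, u≡2; β=0, v≡3 (mod 5); (2|5)=-1, (3|5)=-1; sign (−1)^0·-1^0·-1^1 = -1.
(a,b)_2: α=3, β=0; u≡3, v≡1 (mod 8); ε(u)ε(v)=1·0, αω(v)=3·0, βω(u)=0·1; sum ≡ 0  ⇒  +1.
(a,b)_11: α=3, u≡9; β=0, v≡4 (mod 11); (9|11)=+1, (4|11)=+1; sign (−1)^0·+1^0·+1^3 = +1.
(a,b)_23: α=2, u≡14; β=0, v≡16 (mod 23); (14|23)=-1, (16|23)=+1; sign (−1)^0·-1^0·+1^2 = +1.
(a,b)_7: α=5, u≡4; β=1, v≡6 (mod 7); (4|7)=+1, (6|7)=-1; sign (−1)^1·+1^1·-1^5 = +1.
Ram(2310, -7) = {3, 5}; no ℚ_3-point on the conic.

[3, 5]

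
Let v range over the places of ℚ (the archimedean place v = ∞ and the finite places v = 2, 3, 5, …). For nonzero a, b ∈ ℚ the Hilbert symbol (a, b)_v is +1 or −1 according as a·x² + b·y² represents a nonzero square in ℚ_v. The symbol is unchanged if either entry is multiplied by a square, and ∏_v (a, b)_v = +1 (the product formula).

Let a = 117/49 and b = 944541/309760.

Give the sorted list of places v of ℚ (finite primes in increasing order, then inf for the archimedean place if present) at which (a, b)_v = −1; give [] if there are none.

Mod squares: a ≡ 13, b ≡ 690. Check v ∈ {∞, 2, 3, 5, 7, 11, 13, 23}.
v=3: a=3^2·(≡1), b=3^5·(≡2) mod 3; (1|3)=+1, (2|3)=-1; (−1)^{2·5·1}·(+1)^5·(-1)^2 = +1.
v=23: a=23^0·(≡16), b=23^1·(≡20) mod 23; (16|23)=+1, (20|23)=-1; (−1)^{0·1·11}·(+1)^1·(-1)^0 = +1.
v=2: v_2(a)=0, v_2(b)=-9; units ≡ 5, 1 (mod 8); ε·ε+αω+βω = 0·0+0·0+-9·1 ≡ 1  ⇒  (a,b)_2 = -1.
v=13: a=13^1·(≡10), b=13^2·(≡10) mod 13; (10|13)=+1, (10|13)=+1; (−1)^{1·2·6}·(+1)^2·(+1)^1 = +1.
v=7: a=7^-2·(≡5), b=7^0·(≡1) mod 7; (5|7)=-1, (1|7)=+1; (−1)^{-2·0·3}·(-1)^0·(+1)^-2 = +1.
v=11: a=11^0·(≡8), b=11^-2·(≡6) mod 11; (8|11)=-1, (6|11)=-1; (−1)^{0·-2·5}·(-1)^-2·(-1)^0 = +1.
v=5: a=5^0·(≡3), b=5^-1·(≡3) mod 5; (3|5)=-1, (3|5)=-1; (−1)^{0·-1·2}·(-1)^-1·(-1)^0 = -1.
v=∞: 13 > 0 and 690 > 0  ⇒  (a,b)_∞ = +1.
(13, 690 / ℚ) ramifies at {2, 5}: a division algebra.

[2, 5]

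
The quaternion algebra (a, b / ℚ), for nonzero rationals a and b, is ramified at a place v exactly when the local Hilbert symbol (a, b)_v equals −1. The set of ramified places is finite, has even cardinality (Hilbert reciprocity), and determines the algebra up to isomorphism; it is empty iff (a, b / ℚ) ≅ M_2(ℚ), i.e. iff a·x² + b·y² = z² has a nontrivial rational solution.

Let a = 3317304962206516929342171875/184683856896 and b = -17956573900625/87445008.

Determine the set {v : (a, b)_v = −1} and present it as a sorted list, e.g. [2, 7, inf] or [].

[2, 3, 11, 19, 29, 37]

(a, b) ≡ (504339, -274873) mod (ℚ^×)²; places V = {2, 3, 5, 7, 11, 17, 19, 23, 29, 31, 37, 43, ∞}.
(a,b)_2: α=-10, β=-4; u≡3, v≡7 (mod 8); ε(u)ε(v)=1·1, αω(v)=-10·0, βω(u)=-4·1; sum ≡ 1  ⇒  -1.
(a,b)_31: α=5, u≡7; β=2, v≡14 (mod 31); (7|31)=+1, (14|31)=+1; sign (−1)^0·+1^2·+1^5 = +1.
(a,b)_∞: sgn(504339)=+, sgn(-274873)=−, so +1.
(a,b)_23: α=4, u≡8; β=1, v≡2 (mod 23); (8|23)=+1, (2|23)=+1; sign (−1)^0·+1^1·+1^4 = +1.
(a,b)_3: α=-9, u≡2; β=-8, v≡2 (mod 3); (2|3)=-1, (2|3)=-1; sign (−1)^0·-1^-8·-1^-9 = -1.
(a,b)_17: α=-1, u≡13; β=-1, v≡8 (mod 17); (13|17)=+1, (8|17)=+1; sign (−1)^0·+1^-1·+1^-1 = +1.
(a,b)_19: α=2, u≡3; β=1, v≡5 (mod 19); (3|19)=-1, (5|19)=+1; sign (−1)^0·-1^1·+1^2 = -1.
(a,b)_29: α=1, u≡4; β=0, v≡21 (mod 29); (4|29)=+1, (21|29)=-1; sign (−1)^0·+1^0·-1^1 = -1.
(a,b)_5: α=6, u≡4; β=4, v≡3 (mod 5); (4|5)=+1, (3|5)=-1; sign (−1)^0·+1^4·-1^6 = +1.
(a,b)_11: α=-1, u≡9; β=0, v≡7 (mod 11); (9|11)=+1, (7|11)=-1; sign (−1)^0·+1^0·-1^-1 = -1.
(a,b)_7: α=-2, u≡5; β=-2, v≡5 (mod 7); (5|7)=-1, (5|7)=-1; sign (−1)^0·-1^-2·-1^-2 = +1.
(a,b)_43: α=2, u≡35; β=2, v≡37 (mod 43); (35|43)=+1, (37|43)=-1; sign (−1)^0·+1^2·-1^2 = +1.
(a,b)_37: α=2, u≡17; β=1, v≡29 (mod 37); (17|37)=-1, (29|37)=-1; sign (−1)^0·-1^1·-1^2 = -1.
Ram(504339, -274873) = {2, 3, 11, 19, 29, 37}; no ℚ_2-point on the conic.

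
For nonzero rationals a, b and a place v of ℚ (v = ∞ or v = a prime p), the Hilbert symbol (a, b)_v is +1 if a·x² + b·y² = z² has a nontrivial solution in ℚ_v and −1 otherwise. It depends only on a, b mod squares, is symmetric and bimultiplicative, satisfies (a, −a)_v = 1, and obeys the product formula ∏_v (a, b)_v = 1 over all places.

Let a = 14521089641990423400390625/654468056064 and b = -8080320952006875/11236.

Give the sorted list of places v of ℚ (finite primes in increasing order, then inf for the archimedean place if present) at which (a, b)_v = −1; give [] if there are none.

(a, b) ≡ (1105, -10659) mod (ℚ^×)²; places V = {2, 3, 5, 11, 13, 17, 19, 47, 53, ∞}.
(a,b)_11: α=4, u≡3; β=1, v≡7 (mod 11); (3|11)=+1, (7|11)=-1; sign (−1)^0·+1^1·-1^4 = +1.
(a,b)_3: α=-4, u≡1; β=3, v≡2 (mod 3); (1|3)=+1, (2|3)=-1; sign (−1)^0·+1^3·-1^-4 = +1.
(a,b)_∞: sgn(1105)=+, sgn(-10659)=−, so +1.
(a,b)_19: α=6, u≡13; β=3, v≡17 (mod 19); (13|19)=-1, (17|19)=+1; sign (−1)^0·-1^3·+1^6 = -1.
(a,b)_53: α=-4, u≡3; β=-2, v≡11 (mod 53); (3|53)=-1, (11|53)=+1; sign (−1)^0·-1^-2·+1^-4 = +1.
(a,b)_17: α=3, u≡3; β=1, v≡16 (mod 17); (3|17)=-1, (16|17)=+1; sign (−1)^0·-1^1·+1^3 = -1.
(a,b)_13: α=3, u≡7; β=2, v≡10 (mod 13); (7|13)=-1, (10|13)=+1; sign (−1)^0·-1^2·+1^3 = +1.
(a,b)_5: α=9, u≡4; β=4, v≡4 (mod 5); (4|5)=+1, (4|5)=+1; sign (−1)^0·+1^4·+1^9 = +1.
(a,b)_2: α=-10, β=-2; u≡1, v≡5 (mod 8); ε(u)ε(v)=0·0, αω(v)=-10·1, βω(u)=-2·0; sum ≡ 0  ⇒  +1.
(a,b)_47: α=0, u≡28; β=2, v≡38 (mod 47); (28|47)=+1, (38|47)=-1; sign (−1)^0·+1^2·-1^0 = +1.
|Ram(1105, -10659)| = 2, even; anisotropic at {17, 19}.

[17, 19]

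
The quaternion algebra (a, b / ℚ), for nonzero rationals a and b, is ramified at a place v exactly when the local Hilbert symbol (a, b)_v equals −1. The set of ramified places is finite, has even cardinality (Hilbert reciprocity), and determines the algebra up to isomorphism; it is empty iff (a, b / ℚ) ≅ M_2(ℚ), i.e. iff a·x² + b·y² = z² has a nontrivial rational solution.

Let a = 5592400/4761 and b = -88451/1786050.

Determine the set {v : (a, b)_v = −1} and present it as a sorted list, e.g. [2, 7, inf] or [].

[2, 17, 31, 41]

(a, b) ≡ (13981, -1462) mod (ℚ^×)²; places V = {2, 3, 5, 7, 11, 17, 23, 31, 41, 43, ∞}.
(a,b)_∞: sgn(13981)=+, sgn(-1462)=−, so +1.
(a,b)_3: α=-2, u≡1; β=-6, v≡2 (mod 3); (1|3)=+1, (2|3)=-1; sign (−1)^0·+1^-6·-1^-2 = +1.
(a,b)_11: α=1, u≡10; β=2, v≡3 (mod 11); (10|11)=-1, (3|11)=+1; sign (−1)^0·-1^2·+1^1 = +1.
(a,b)_7: α=0, u≡2; β=-2, v≡1 (mod 7); (2|7)=+1, (1|7)=+1; sign (−1)^0·+1^-2·+1^0 = +1.
(a,b)_31: α=1, u≡23; β=0, v≡15 (mod 31); (23|31)=-1, (15|31)=-1; sign (−1)^0·-1^0·-1^1 = -1.
(a,b)_41: α=1, u≡15; β=0, v≡29 (mod 41); (15|41)=-1, (29|41)=-1; sign (−1)^0·-1^0·-1^1 = -1.
(a,b)_2: α=4, β=-1; u≡5, v≡5 (mod 8); ε(u)ε(v)=0·0, αω(v)=4·1, βω(u)=-1·1; sum ≡ 1  ⇒  -1.
(a,b)_43: α=0, u≡15; β=1, v≡25 (mod 43); (15|43)=+1, (25|43)=+1; sign (−1)^0·+1^1·+1^0 = +1.
(a,b)_17: α=0, u≡12; β=1, v≡13 (mod 17); (12|17)=-1, (13|17)=+1; sign (−1)^0·-1^1·+1^0 = -1.
(a,b)_5: α=2, u≡1; β=-2, v≡2 (mod 5); (1|5)=+1, (2|5)=-1; sign (−1)^0·+1^-2·-1^2 = +1.
(a,b)_23: α=-2, u≡20; β=0, v≡21 (mod 23); (20|23)=-1, (21|23)=-1; sign (−1)^0·-1^0·-1^-2 = +1.
(13981, -1462 / ℚ) ramifies at {2, 17, 31, 41}: a division algebra.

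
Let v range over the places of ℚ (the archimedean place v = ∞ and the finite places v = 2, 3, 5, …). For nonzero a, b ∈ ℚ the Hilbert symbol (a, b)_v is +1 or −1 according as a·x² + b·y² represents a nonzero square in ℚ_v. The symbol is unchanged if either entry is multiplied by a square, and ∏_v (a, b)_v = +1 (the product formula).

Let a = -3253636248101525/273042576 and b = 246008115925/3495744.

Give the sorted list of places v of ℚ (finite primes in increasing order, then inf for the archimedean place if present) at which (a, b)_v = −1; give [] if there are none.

Mod squares: a ≡ -6149, b ≡ 27993. Check v ∈ {∞, 2, 3, 5, 7, 11, 13, 17, 19, 31, 43}.
v=19: a=19^4·(≡6), b=19^2·(≡9) mod 19; (6|19)=+1, (9|19)=+1; (−1)^{4·2·9}·(+1)^2·(+1)^4 = +1.
v=∞: -6149 < 0 and 27993 > 0  ⇒  (a,b)_∞ = +1.
v=31: a=31^2·(≡18), b=31^1·(≡16) mod 31; (18|31)=+1, (16|31)=+1; (−1)^{2·1·15}·(+1)^1·(+1)^2 = +1.
v=7: a=7^0·(≡4), b=7^-1·(≡1) mod 7; (4|7)=+1, (1|7)=+1; (−1)^{0·-1·3}·(+1)^-1·(+1)^0 = +1.
v=2: v_2(a)=-4, v_2(b)=-6; units ≡ 3, 1 (mod 8); ε·ε+αω+βω = 1·0+-4·0+-6·1 ≡ 0  ⇒  (a,b)_2 = +1.
v=13: a=13^3·(≡7), b=13^2·(≡9) mod 13; (7|13)=-1, (9|13)=+1; (−1)^{3·2·6}·(-1)^2·(+1)^3 = +1.
v=11: a=11^1·(≡8), b=11^2·(≡4) mod 11; (8|11)=-1, (4|11)=+1; (−1)^{1·2·5}·(-1)^2·(+1)^1 = +1.
v=5: a=5^2·(≡4), b=5^2·(≡3) mod 5; (4|5)=+1, (3|5)=-1; (−1)^{2·2·2}·(+1)^2·(-1)^2 = +1.
v=43: a=43^1·(≡42), b=43^1·(≡4) mod 43; (42|43)=-1, (4|43)=+1; (−1)^{1·1·21}·(-1)^1·(+1)^1 = +1.
v=17: a=17^-2·(≡6), b=17^-2·(≡5) mod 17; (6|17)=-1, (5|17)=-1; (−1)^{-2·-2·8}·(-1)^-2·(-1)^-2 = +1.
v=3: a=3^-10·(≡1), b=3^-3·(≡1) mod 3; (1|3)=+1, (1|3)=+1; (−1)^{-10·-3·1}·(+1)^-3·(+1)^-10 = +1.
Ram(a, b) = ∅: the form -6149·x² + 27993·y² − z² is isotropic over every ℚ_v, so by Hasse–Minkowski it is isotropic over ℚ.

[]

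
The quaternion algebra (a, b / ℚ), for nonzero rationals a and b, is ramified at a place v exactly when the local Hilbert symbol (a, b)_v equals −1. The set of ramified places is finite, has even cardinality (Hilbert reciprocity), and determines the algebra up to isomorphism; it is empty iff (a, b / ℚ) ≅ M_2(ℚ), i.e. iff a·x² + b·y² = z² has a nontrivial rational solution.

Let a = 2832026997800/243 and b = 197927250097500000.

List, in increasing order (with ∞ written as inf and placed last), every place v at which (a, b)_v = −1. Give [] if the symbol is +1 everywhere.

Mod squares: a ≡ 7854, b ≡ 2310. Check v ∈ {∞, 2, 3, 5, 7, 11, 13, 17, 23}.
v=7: a=7^1·(≡4), b=7^1·(≡1) mod 7; (4|7)=+1, (1|7)=+1; (−1)^{1·1·3}·(+1)^1·(+1)^1 = -1.
v=5: a=5^2·(≡4), b=5^7·(≡3) mod 5; (4|5)=+1, (3|5)=-1; (−1)^{2·7·2}·(+1)^7·(-1)^2 = +1.
v=23: a=23^2·(≡11), b=23^0·(≡14) mod 23; (11|23)=-1, (14|23)=-1; (−1)^{2·0·11}·(-1)^0·(-1)^2 = +1.
v=17: a=17^1·(≡5), b=17^2·(≡4) mod 17; (5|17)=-1, (4|17)=+1; (−1)^{1·2·8}·(-1)^2·(+1)^1 = +1.
v=11: a=11^3·(≡6), b=11^5·(≡3) mod 11; (6|11)=-1, (3|11)=+1; (−1)^{3·5·5}·(-1)^5·(+1)^3 = +1.
v=3: a=3^-5·(≡2), b=3^5·(≡2) mod 3; (2|3)=-1, (2|3)=-1; (−1)^{-5·5·1}·(-1)^5·(-1)^-5 = -1.
v=13: a=13^2·(≡11), b=13^0·(≡12) mod 13; (11|13)=-1, (12|13)=+1; (−1)^{2·0·6}·(-1)^0·(+1)^2 = +1.
v=∞: 7854 > 0 and 2310 > 0  ⇒  (a,b)_∞ = +1.
v=2: v_2(a)=3, v_2(b)=5; units ≡ 7, 3 (mod 8); ε·ε+αω+βω = 1·1+3·1+5·0 ≡ 0  ⇒  (a,b)_2 = +1.
|Ram(7854, 2310)| = 2, even; anisotropic at {3, 7}.

[3, 7]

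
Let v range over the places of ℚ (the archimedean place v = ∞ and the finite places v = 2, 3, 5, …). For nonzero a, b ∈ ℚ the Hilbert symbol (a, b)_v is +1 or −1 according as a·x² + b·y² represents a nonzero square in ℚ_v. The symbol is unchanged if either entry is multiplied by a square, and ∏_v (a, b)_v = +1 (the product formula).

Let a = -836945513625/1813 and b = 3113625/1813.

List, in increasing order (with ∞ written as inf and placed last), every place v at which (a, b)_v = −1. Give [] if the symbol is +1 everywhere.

[23, 31]

Mod squares: a ≡ -6486285, b ≡ 12765. Check v ∈ {∞, 2, 3, 5, 7, 13, 19, 23, 29, 31, 37}.
v=5: a=5^3·(≡2), b=5^3·(≡3) mod 5; (2|5)=-1, (3|5)=-1; (−1)^{3·3·2}·(-1)^3·(-1)^3 = +1.
v=29: a=29^1·(≡10), b=29^0·(≡22) mod 29; (10|29)=-1, (22|29)=+1; (−1)^{1·0·14}·(-1)^0·(+1)^1 = +1.
v=7: a=7^-2·(≡5), b=7^-2·(≡2) mod 7; (5|7)=-1, (2|7)=+1; (−1)^{-2·-2·3}·(-1)^-2·(+1)^-2 = +1.
v=37: a=37^-1·(≡25), b=37^-1·(≡34) mod 37; (25|37)=+1, (34|37)=+1; (−1)^{-1·-1·18}·(+1)^-1·(+1)^-1 = +1.
v=∞: -6486285 < 0 and 12765 > 0  ⇒  (a,b)_∞ = +1.
v=13: a=13^1·(≡8), b=13^0·(≡10) mod 13; (8|13)=-1, (10|13)=+1; (−1)^{1·0·6}·(-1)^0·(+1)^1 = +1.
v=23: a=23^2·(≡15), b=23^1·(≡18) mod 23; (15|23)=-1, (18|23)=+1; (−1)^{2·1·11}·(-1)^1·(+1)^2 = -1.
v=19: a=19^2·(≡1), b=19^2·(≡7) mod 19; (1|19)=+1, (7|19)=+1; (−1)^{2·2·9}·(+1)^2·(+1)^2 = +1.
v=2: v_2(a)=0, v_2(b)=0; units ≡ 3, 5 (mod 8); ε·ε+αω+βω = 1·0+0·1+0·1 ≡ 0  ⇒  (a,b)_2 = +1.
v=3: a=3^1·(≡2), b=3^1·(≡1) mod 3; (2|3)=-1, (1|3)=+1; (−1)^{1·1·1}·(-1)^1·(+1)^1 = +1.
v=31: a=31^1·(≡22), b=31^0·(≡30) mod 31; (22|31)=-1, (30|31)=-1; (−1)^{1·0·15}·(-1)^0·(-1)^1 = -1.
Ram(-6486285, 12765) = {23, 31}; no ℚ_23-point on the conic.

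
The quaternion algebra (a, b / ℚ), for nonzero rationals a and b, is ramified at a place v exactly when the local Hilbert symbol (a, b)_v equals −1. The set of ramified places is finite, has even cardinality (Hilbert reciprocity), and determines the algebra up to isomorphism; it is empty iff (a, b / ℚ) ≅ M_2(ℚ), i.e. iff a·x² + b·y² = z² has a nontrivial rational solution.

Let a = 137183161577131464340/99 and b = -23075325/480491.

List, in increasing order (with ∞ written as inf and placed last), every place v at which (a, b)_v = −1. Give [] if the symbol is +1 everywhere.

[5, 7, 11, 13]

(a, b) ≡ (67802735, -23023) mod (ℚ^×)²; places V = {2, 3, 5, 7, 11, 13, 19, 23, 31, ∞}.
(a,b)_11: α=-1, u≡2; β=-3, v≡10 (mod 11); (2|11)=-1, (10|11)=-1; sign (−1)^1·-1^-3·-1^-1 = -1.
(a,b)_5: α=1, u≡2; β=2, v≡2 (mod 5); (2|5)=-1, (2|5)=-1; sign (−1)^0·-1^2·-1^1 = -1.
(a,b)_13: α=3, u≡6; β=1, v≡9 (mod 13); (6|13)=-1, (9|13)=+1; sign (−1)^0·-1^1·+1^3 = -1.
(a,b)_7: α=7, u≡4; β=3, v≡4 (mod 7); (4|7)=+1, (4|7)=+1; sign (−1)^1·+1^3·+1^7 = -1.
(a,b)_19: α=1, u≡9; β=-2, v≡4 (mod 19); (9|19)=+1, (4|19)=+1; sign (−1)^0·+1^-2·+1^1 = +1.
(a,b)_3: α=-2, u≡2; β=2, v≡2 (mod 3); (2|3)=-1, (2|3)=-1; sign (−1)^0·-1^2·-1^-2 = +1.
(a,b)_2: α=2, β=0; u≡7, v≡1 (mod 8); ε(u)ε(v)=1·0, αω(v)=2·0, βω(u)=0·0; sum ≡ 0  ⇒  +1.
(a,b)_31: α=1, u≡15; β=0, v≡8 (mod 31); (15|31)=-1, (8|31)=+1; sign (−1)^0·-1^0·+1^1 = +1.
(a,b)_23: α=5, u≡8; β=1, v≡19 (mod 23); (8|23)=+1, (19|23)=-1; sign (−1)^1·+1^1·-1^5 = +1.
(a,b)_∞: sgn(67802735)=+, sgn(-23023)=−, so +1.
(67802735, -23023 / ℚ) ramifies at {5, 7, 11, 13}: a division algebra.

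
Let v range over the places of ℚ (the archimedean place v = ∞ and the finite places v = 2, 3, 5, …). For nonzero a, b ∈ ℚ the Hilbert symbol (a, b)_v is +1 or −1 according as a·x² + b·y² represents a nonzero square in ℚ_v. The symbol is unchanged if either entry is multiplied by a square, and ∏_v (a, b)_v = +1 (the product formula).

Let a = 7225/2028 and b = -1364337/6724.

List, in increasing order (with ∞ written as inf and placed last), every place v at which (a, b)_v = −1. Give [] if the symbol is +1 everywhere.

Mod squares: a ≡ 3, b ≡ -897. Check v ∈ {∞, 2, 3, 5, 13, 17, 23, 41}.
v=13: a=13^-2·(≡3), b=13^3·(≡1) mod 13; (3|13)=+1, (1|13)=+1; (−1)^{-2·3·6}·(+1)^3·(+1)^-2 = +1.
v=17: a=17^2·(≡5), b=17^0·(≡13) mod 17; (5|17)=-1, (13|17)=+1; (−1)^{2·0·8}·(-1)^0·(+1)^2 = +1.
v=5: a=5^2·(≡3), b=5^0·(≡2) mod 5; (3|5)=-1, (2|5)=-1; (−1)^{2·0·2}·(-1)^0·(-1)^2 = +1.
v=3: a=3^-1·(≡1), b=3^3·(≡1) mod 3; (1|3)=+1, (1|3)=+1; (−1)^{-1·3·1}·(+1)^3·(+1)^-1 = -1.
v=41: a=41^0·(≡35), b=41^-2·(≡5) mod 41; (35|41)=-1, (5|41)=+1; (−1)^{0·-2·20}·(-1)^-2·(+1)^0 = +1.
v=23: a=23^0·(≡18), b=23^1·(≡17) mod 23; (18|23)=+1, (17|23)=-1; (−1)^{0·1·11}·(+1)^1·(-1)^0 = +1.
v=2: v_2(a)=-2, v_2(b)=-2; units ≡ 3, 7 (mod 8); ε·ε+αω+βω = 1·1+-2·0+-2·1 ≡ 1  ⇒  (a,b)_2 = -1.
v=∞: 3 > 0 and -897 < 0  ⇒  (a,b)_∞ = +1.
Ram(3, -897) = {2, 3}; no ℚ_2-point on the conic.

[2, 3]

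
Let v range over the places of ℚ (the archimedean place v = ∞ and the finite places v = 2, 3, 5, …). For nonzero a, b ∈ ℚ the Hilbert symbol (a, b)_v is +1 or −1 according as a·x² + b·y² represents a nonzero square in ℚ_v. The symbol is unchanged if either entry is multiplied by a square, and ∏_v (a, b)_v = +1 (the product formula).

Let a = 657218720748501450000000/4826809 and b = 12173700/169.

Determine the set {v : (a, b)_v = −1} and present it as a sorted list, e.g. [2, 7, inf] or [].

(a, b) ≡ (682, 121737) mod (ℚ^×)²; places V = {2, 3, 5, 7, 11, 13, 17, 31, ∞}.
(a,b)_5: α=8, u≡3; β=2, v≡2 (mod 5); (3|5)=-1, (2|5)=-1; sign (−1)^0·-1^2·-1^8 = +1.
(a,b)_3: α=4, u≡1; β=1, v≡1 (mod 3); (1|3)=+1, (1|3)=+1; sign (−1)^0·+1^1·+1^4 = +1.
(a,b)_11: α=3, u≡8; β=1, v≡3 (mod 11); (8|11)=-1, (3|11)=+1; sign (−1)^1·-1^1·+1^3 = +1.
(a,b)_∞: sgn(682)=+, sgn(121737)=+, so +1.
(a,b)_17: α=4, u≡4; β=1, v≡8 (mod 17); (4|17)=+1, (8|17)=+1; sign (−1)^0·+1^1·+1^4 = +1.
(a,b)_31: α=3, u≡21; β=1, v≡26 (mod 31); (21|31)=-1, (26|31)=-1; sign (−1)^1·-1^1·-1^3 = -1.
(a,b)_7: α=2, u≡5; β=1, v≡6 (mod 7); (5|7)=-1, (6|7)=-1; sign (−1)^0·-1^1·-1^2 = -1.
(a,b)_2: α=7, β=2; u≡5, v≡1 (mod 8); ε(u)ε(v)=0·0, αω(v)=7·0, βω(u)=2·1; sum ≡ 0  ⇒  +1.
(a,b)_13: α=-6, u≡6; β=-2, v≡6 (mod 13); (6|13)=-1, (6|13)=-1; sign (−1)^0·-1^-2·-1^-6 = +1.
(682, 121737 / ℚ) ramifies at {7, 31}: a division algebra.

[7, 31]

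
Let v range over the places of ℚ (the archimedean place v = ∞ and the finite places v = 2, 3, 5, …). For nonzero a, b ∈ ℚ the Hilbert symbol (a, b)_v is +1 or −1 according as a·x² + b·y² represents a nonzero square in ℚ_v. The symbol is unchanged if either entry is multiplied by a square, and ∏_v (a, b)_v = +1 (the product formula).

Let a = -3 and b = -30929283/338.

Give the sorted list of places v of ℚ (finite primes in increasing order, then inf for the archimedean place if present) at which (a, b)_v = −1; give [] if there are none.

Mod squares: a ≡ -3, b ≡ -84854. Check v ∈ {∞, 2, 3, 7, 11, 13, 19, 29}.
v=11: a=11^0·(≡8), b=11^1·(≡7) mod 11; (8|11)=-1, (7|11)=-1; (−1)^{0·1·5}·(-1)^1·(-1)^0 = -1.
v=∞: -3 < 0 and -84854 < 0  ⇒  (a,b)_∞ = -1.
v=29: a=29^0·(≡26), b=29^1·(≡11) mod 29; (26|29)=-1, (11|29)=-1; (−1)^{0·1·14}·(-1)^1·(-1)^0 = -1.
v=3: a=3^1·(≡2), b=3^6·(≡1) mod 3; (2|3)=-1, (1|3)=+1; (−1)^{1·6·1}·(-1)^6·(+1)^1 = +1.
v=7: a=7^0·(≡4), b=7^1·(≡4) mod 7; (4|7)=+1, (4|7)=+1; (−1)^{0·1·3}·(+1)^1·(+1)^0 = +1.
v=2: v_2(a)=0, v_2(b)=-1; units ≡ 5, 5 (mod 8); ε·ε+αω+βω = 0·0+0·1+-1·1 ≡ 1  ⇒  (a,b)_2 = -1.
v=13: a=13^0·(≡10), b=13^-2·(≡9) mod 13; (10|13)=+1, (9|13)=+1; (−1)^{0·-2·6}·(+1)^-2·(+1)^0 = +1.
v=19: a=19^0·(≡16), b=19^1·(≡8) mod 19; (16|19)=+1, (8|19)=-1; (−1)^{0·1·9}·(+1)^1·(-1)^0 = +1.
(-3, -84854 / ℚ) ramifies at {2, 11, 29, ∞}: a division algebra.

[2, 11, 29, inf]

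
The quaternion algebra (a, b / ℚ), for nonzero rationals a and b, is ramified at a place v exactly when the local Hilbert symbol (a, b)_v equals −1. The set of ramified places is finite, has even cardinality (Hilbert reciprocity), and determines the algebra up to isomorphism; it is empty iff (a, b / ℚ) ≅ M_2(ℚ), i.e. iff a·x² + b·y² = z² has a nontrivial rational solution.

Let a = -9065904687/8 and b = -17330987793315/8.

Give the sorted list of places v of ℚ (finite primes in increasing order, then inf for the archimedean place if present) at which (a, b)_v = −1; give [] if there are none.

Mod squares: a ≡ -839086, b ≡ -10545270. Check v ∈ {∞, 2, 3, 5, 7, 17, 23, 29, 31, 37}.
v=2: v_2(a)=-3, v_2(b)=-3; units ≡ 1, 5 (mod 8); ε·ε+αω+βω = 0·0+-3·1+-3·0 ≡ 1  ⇒  (a,b)_2 = -1.
v=7: a=7^4·(≡4), b=7^4·(≡5) mod 7; (4|7)=+1, (5|7)=-1; (−1)^{4·4·3}·(+1)^4·(-1)^4 = +1.
v=29: a=29^1·(≡2), b=29^1·(≡5) mod 29; (2|29)=-1, (5|29)=+1; (−1)^{1·1·14}·(-1)^1·(+1)^1 = -1.
v=31: a=31^0·(≡26), b=31^1·(≡12) mod 31; (26|31)=-1, (12|31)=-1; (−1)^{0·1·15}·(-1)^1·(-1)^0 = -1.
v=17: a=17^1·(≡14), b=17^1·(≡11) mod 17; (14|17)=-1, (11|17)=-1; (−1)^{1·1·8}·(-1)^1·(-1)^1 = +1.
v=37: a=37^1·(≡21), b=37^2·(≡12) mod 37; (21|37)=+1, (12|37)=+1; (−1)^{1·2·18}·(+1)^2·(+1)^1 = +1.
v=5: a=5^0·(≡1), b=5^1·(≡4) mod 5; (1|5)=+1, (4|5)=+1; (−1)^{0·1·2}·(+1)^1·(+1)^0 = +1.
v=3: a=3^2·(≡2), b=3^1·(≡1) mod 3; (2|3)=-1, (1|3)=+1; (−1)^{2·1·1}·(-1)^1·(+1)^2 = -1.
v=∞: -839086 < 0 and -10545270 < 0  ⇒  (a,b)_∞ = -1.
v=23: a=23^1·(≡20), b=23^1·(≡15) mod 23; (20|23)=-1, (15|23)=-1; (−1)^{1·1·11}·(-1)^1·(-1)^1 = -1.
|Ram(-839086, -10545270)| = 6, even; anisotropic at {2, 3, 23, 29, 31, ∞}.

[2, 3, 23, 29, 31, inf]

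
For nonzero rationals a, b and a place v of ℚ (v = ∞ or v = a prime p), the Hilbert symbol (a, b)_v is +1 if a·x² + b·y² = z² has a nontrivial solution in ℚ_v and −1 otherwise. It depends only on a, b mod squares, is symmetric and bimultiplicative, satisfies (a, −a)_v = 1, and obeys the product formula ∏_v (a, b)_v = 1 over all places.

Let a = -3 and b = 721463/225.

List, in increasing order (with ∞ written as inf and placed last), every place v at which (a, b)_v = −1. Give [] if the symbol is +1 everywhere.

[3, 17]

Mod squares: a ≡ -3, b ≡ 527. Check v ∈ {∞, 2, 3, 5, 17, 31, 37}.
v=31: a=31^0·(≡28), b=31^1·(≡30) mod 31; (28|31)=+1, (30|31)=-1; (−1)^{0·1·15}·(+1)^1·(-1)^0 = +1.
v=∞: -3 < 0 and 527 > 0  ⇒  (a,b)_∞ = +1.
v=17: a=17^0·(≡14), b=17^1·(≡6) mod 17; (14|17)=-1, (6|17)=-1; (−1)^{0·1·8}·(-1)^1·(-1)^0 = -1.
v=3: a=3^1·(≡2), b=3^-2·(≡2) mod 3; (2|3)=-1, (2|3)=-1; (−1)^{1·-2·1}·(-1)^-2·(-1)^1 = -1.
v=37: a=37^0·(≡34), b=37^2·(≡3) mod 37; (34|37)=+1, (3|37)=+1; (−1)^{0·2·18}·(+1)^2·(+1)^0 = +1.
v=2: v_2(a)=0, v_2(b)=0; units ≡ 5, 7 (mod 8); ε·ε+αω+βω = 0·1+0·0+0·1 ≡ 0  ⇒  (a,b)_2 = +1.
v=5: a=5^0·(≡2), b=5^-2·(≡2) mod 5; (2|5)=-1, (2|5)=-1; (−1)^{0·-2·2}·(-1)^-2·(-1)^0 = +1.
|Ram(-3, 527)| = 2, even; anisotropic at {3, 17}.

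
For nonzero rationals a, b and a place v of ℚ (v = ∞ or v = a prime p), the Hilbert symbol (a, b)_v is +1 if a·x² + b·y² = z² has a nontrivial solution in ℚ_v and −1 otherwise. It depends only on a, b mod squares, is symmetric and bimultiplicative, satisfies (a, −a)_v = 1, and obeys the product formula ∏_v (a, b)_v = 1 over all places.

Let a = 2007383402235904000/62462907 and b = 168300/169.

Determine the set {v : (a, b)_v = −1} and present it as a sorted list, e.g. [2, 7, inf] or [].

[2, 5, 7, 11]

(a, b) ≡ (8580495, 187) mod (ℚ^×)²; places V = {2, 3, 5, 7, 11, 13, 17, 19, 23, ∞}.
(a,b)_17: α=3, u≡6; β=1, v≡11 (mod 17); (6|17)=-1, (11|17)=-1; sign (−1)^0·-1^1·-1^3 = +1.
(a,b)_7: α=3, u≡4; β=0, v≡6 (mod 7); (4|7)=+1, (6|7)=-1; sign (−1)^0·+1^0·-1^3 = -1.
(a,b)_11: α=3, u≡7; β=1, v≡8 (mod 11); (7|11)=-1, (8|11)=-1; sign (−1)^1·-1^1·-1^3 = -1.
(a,b)_∞: sgn(8580495)=+, sgn(187)=+, so +1.
(a,b)_19: α=1, u≡2; β=0, v≡1 (mod 19); (2|19)=-1, (1|19)=+1; sign (−1)^0·-1^0·+1^1 = +1.
(a,b)_2: α=14, β=2; u≡7, v≡3 (mod 8); ε(u)ε(v)=1·1, αω(v)=14·1, βω(u)=2·0; sum ≡ 1  ⇒  -1.
(a,b)_3: α=-7, u≡1; β=2, v≡1 (mod 3); (1|3)=+1, (1|3)=+1; sign (−1)^0·+1^2·+1^-7 = +1.
(a,b)_13: α=-4, u≡3; β=-2, v≡2 (mod 13); (3|13)=+1, (2|13)=-1; sign (−1)^0·+1^-2·-1^-4 = +1.
(a,b)_5: α=3, u≡1; β=2, v≡3 (mod 5); (1|5)=+1, (3|5)=-1; sign (−1)^0·+1^2·-1^3 = -1.
(a,b)_23: α=1, u≡20; β=0, v≡4 (mod 23); (20|23)=-1, (4|23)=+1; sign (−1)^0·-1^0·+1^1 = +1.
Ram(8580495, 187) = {2, 5, 7, 11}; no ℚ_2-point on the conic.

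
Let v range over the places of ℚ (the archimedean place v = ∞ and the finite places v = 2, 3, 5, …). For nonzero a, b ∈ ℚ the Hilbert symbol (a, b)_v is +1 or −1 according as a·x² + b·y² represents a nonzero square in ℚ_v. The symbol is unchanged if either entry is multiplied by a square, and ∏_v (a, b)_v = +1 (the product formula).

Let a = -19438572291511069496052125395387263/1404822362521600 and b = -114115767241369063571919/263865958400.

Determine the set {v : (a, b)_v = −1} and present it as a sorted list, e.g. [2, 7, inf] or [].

Mod squares: a ≡ -23, b ≡ -1309. Check v ∈ {∞, 2, 3, 5, 7, 11, 17, 23, 43}.
v=2: v_2(a)=-18, v_2(b)=-16; units ≡ 1, 3 (mod 8); ε·ε+αω+βω = 0·1+-18·1+-16·0 ≡ 0  ⇒  (a,b)_2 = +1.
v=23: a=23^7·(≡14), b=23^4·(≡1) mod 23; (14|23)=-1, (1|23)=+1; (−1)^{7·4·11}·(-1)^4·(+1)^7 = +1.
v=3: a=3^8·(≡1), b=3^8·(≡2) mod 3; (1|3)=+1, (2|3)=-1; (−1)^{8·8·1}·(+1)^8·(-1)^8 = +1.
v=7: a=7^18·(≡6), b=7^11·(≡1) mod 7; (6|7)=-1, (1|7)=+1; (−1)^{18·11·3}·(-1)^11·(+1)^18 = -1.
v=43: a=43^2·(≡18), b=43^2·(≡10) mod 43; (18|43)=-1, (10|43)=+1; (−1)^{2·2·21}·(-1)^2·(+1)^2 = +1.
v=17: a=17^2·(≡5), b=17^1·(≡4) mod 17; (5|17)=-1, (4|17)=+1; (−1)^{2·1·8}·(-1)^1·(+1)^2 = -1.
v=11: a=11^-8·(≡7), b=11^-5·(≡2) mod 11; (7|11)=-1, (2|11)=-1; (−1)^{-8·-5·5}·(-1)^-5·(-1)^-8 = -1.
v=∞: -23 < 0 and -1309 < 0  ⇒  (a,b)_∞ = -1.
v=5: a=5^-2·(≡3), b=5^-2·(≡1) mod 5; (3|5)=-1, (1|5)=+1; (−1)^{-2·-2·2}·(-1)^-2·(+1)^-2 = +1.
(-23, -1309 / ℚ) ramifies at {7, 11, 17, ∞}: a division algebra.

[7, 11, 17, inf]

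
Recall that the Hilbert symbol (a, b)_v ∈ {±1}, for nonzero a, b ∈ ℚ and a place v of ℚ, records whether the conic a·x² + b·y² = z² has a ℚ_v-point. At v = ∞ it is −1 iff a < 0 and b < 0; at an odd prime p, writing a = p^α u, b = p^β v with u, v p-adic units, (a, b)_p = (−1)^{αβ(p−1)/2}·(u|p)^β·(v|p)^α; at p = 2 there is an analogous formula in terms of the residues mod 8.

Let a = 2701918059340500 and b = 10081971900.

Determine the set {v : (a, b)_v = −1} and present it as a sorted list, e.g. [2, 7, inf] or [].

[13, 31]

(a, b) ≡ (1045, 31031) mod (ℚ^×)²; places V = {2, 3, 5, 7, 11, 13, 19, 31, ∞}.
(a,b)_11: α=1, u≡7; β=1, v≡9 (mod 11); (7|11)=-1, (9|11)=+1; sign (−1)^1·-1^1·+1^1 = +1.
(a,b)_3: α=2, u≡1; β=2, v≡2 (mod 3); (1|3)=+1, (2|3)=-1; sign (−1)^0·+1^2·-1^2 = +1.
(a,b)_2: α=2, β=2; u≡5, v≡7 (mod 8); ε(u)ε(v)=0·1, αω(v)=2·0, βω(u)=2·1; sum ≡ 0  ⇒  +1.
(a,b)_∞: sgn(1045)=+, sgn(31031)=+, so +1.
(a,b)_19: α=3, u≡6; β=2, v≡9 (mod 19); (6|19)=+1, (9|19)=+1; sign (−1)^0·+1^2·+1^3 = +1.
(a,b)_7: α=2, u≡1; β=1, v≡4 (mod 7); (1|7)=+1, (4|7)=+1; sign (−1)^0·+1^1·+1^2 = +1.
(a,b)_13: α=2, u≡8; β=1, v≡6 (mod 13); (8|13)=-1, (6|13)=-1; sign (−1)^0·-1^1·-1^2 = -1.
(a,b)_31: α=2, u≡24; β=1, v≡25 (mod 31); (24|31)=-1, (25|31)=+1; sign (−1)^0·-1^1·+1^2 = -1.
(a,b)_5: α=3, u≡4; β=2, v≡1 (mod 5); (4|5)=+1, (1|5)=+1; sign (−1)^0·+1^2·+1^3 = +1.
(1045, 31031 / ℚ) ramifies at {13, 31}: a division algebra.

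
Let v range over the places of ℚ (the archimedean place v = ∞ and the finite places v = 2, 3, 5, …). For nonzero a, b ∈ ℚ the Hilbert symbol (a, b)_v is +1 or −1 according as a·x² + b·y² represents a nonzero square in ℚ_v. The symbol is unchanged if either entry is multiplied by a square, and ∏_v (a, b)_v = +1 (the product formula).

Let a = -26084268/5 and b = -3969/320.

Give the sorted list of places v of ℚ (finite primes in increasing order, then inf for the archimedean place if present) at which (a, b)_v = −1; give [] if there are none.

[5, 31, 53, inf]

Mod squares: a ≡ -8215, b ≡ -5. Check v ∈ {∞, 2, 3, 5, 7, 31, 53}.
v=53: a=53^1·(≡11), b=53^0·(≡3) mod 53; (11|53)=+1, (3|53)=-1; (−1)^{1·0·26}·(+1)^0·(-1)^1 = -1.
v=5: a=5^-1·(≡2), b=5^-1·(≡4) mod 5; (2|5)=-1, (4|5)=+1; (−1)^{-1·-1·2}·(-1)^-1·(+1)^-1 = -1.
v=2: v_2(a)=2, v_2(b)=-6; units ≡ 1, 3 (mod 8); ε·ε+αω+βω = 0·1+2·1+-6·0 ≡ 0  ⇒  (a,b)_2 = +1.
v=3: a=3^4·(≡2), b=3^4·(≡1) mod 3; (2|3)=-1, (1|3)=+1; (−1)^{4·4·1}·(-1)^4·(+1)^4 = +1.
v=∞: -8215 < 0 and -5 < 0  ⇒  (a,b)_∞ = -1.
v=7: a=7^2·(≡5), b=7^2·(≡2) mod 7; (5|7)=-1, (2|7)=+1; (−1)^{2·2·3}·(-1)^2·(+1)^2 = +1.
v=31: a=31^1·(≡1), b=31^0·(≡3) mod 31; (1|31)=+1, (3|31)=-1; (−1)^{1·0·15}·(+1)^0·(-1)^1 = -1.
Ram(-8215, -5) = {5, 31, 53, ∞}; no ℚ_5-point on the conic.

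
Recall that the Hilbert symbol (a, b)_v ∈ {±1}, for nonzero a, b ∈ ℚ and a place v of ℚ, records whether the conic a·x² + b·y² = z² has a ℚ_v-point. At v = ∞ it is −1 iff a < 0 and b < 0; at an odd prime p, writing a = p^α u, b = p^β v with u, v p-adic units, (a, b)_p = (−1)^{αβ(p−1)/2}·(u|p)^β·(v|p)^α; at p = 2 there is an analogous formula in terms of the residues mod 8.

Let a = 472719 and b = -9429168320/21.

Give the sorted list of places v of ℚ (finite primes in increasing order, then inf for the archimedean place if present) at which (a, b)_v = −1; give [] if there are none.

[3, 13]

(a, b) ≡ (472719, -10705695) mod (ℚ^×)²; places V = {2, 3, 5, 7, 11, 13, 17, 23, 31, ∞}.
(a,b)_5: α=0, u≡4; β=1, v≡1 (mod 5); (4|5)=+1, (1|5)=+1; sign (−1)^0·+1^1·+1^0 = +1.
(a,b)_7: α=0, u≡2; β=-1, v≡3 (mod 7); (2|7)=+1, (3|7)=-1; sign (−1)^0·+1^-1·-1^0 = +1.
(a,b)_31: α=1, u≡28; β=1, v≡30 (mod 31); (28|31)=+1, (30|31)=-1; sign (−1)^1·+1^1·-1^1 = +1.
(a,b)_17: α=1, u≡12; β=2, v≡16 (mod 17); (12|17)=-1, (16|17)=+1; sign (−1)^0·-1^2·+1^1 = +1.
(a,b)_∞: sgn(472719)=+, sgn(-10705695)=−, so +1.
(a,b)_23: α=1, u≡14; β=1, v≡9 (mod 23); (14|23)=-1, (9|23)=+1; sign (−1)^1·-1^1·+1^1 = +1.
(a,b)_13: α=1, u≡2; β=1, v≡1 (mod 13); (2|13)=-1, (1|13)=+1; sign (−1)^0·-1^1·+1^1 = -1.
(a,b)_11: α=0, u≡5; β=1, v≡10 (mod 11); (5|11)=+1, (10|11)=-1; sign (−1)^0·+1^1·-1^0 = +1.
(a,b)_3: α=1, u≡1; β=-1, v≡1 (mod 3); (1|3)=+1, (1|3)=+1; sign (−1)^1·+1^-1·+1^1 = -1.
(a,b)_2: α=0, β=6; u≡7, v≡1 (mod 8); ε(u)ε(v)=1·0, αω(v)=0·0, βω(u)=6·0; sum ≡ 0  ⇒  +1.
Ram(472719, -10705695) = {3, 13}; no ℚ_3-point on the conic.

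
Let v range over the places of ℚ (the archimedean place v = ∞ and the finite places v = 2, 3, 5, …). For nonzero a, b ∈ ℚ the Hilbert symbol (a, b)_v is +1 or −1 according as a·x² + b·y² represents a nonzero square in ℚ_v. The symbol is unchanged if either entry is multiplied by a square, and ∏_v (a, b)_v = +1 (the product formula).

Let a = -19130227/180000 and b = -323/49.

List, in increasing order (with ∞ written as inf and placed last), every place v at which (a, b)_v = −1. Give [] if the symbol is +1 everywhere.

(a, b) ≡ (-86, -323) mod (ℚ^×)²; places V = {2, 3, 5, 7, 17, 19, 23, 29, 43, ∞}.
(a,b)_7: α=0, u≡5; β=-2, v≡6 (mod 7); (5|7)=-1, (6|7)=-1; sign (−1)^0·-1^-2·-1^0 = +1.
(a,b)_5: α=-4, u≡1; β=0, v≡3 (mod 5); (1|5)=+1, (3|5)=-1; sign (−1)^0·+1^0·-1^-4 = +1.
(a,b)_43: α=1, u≡16; β=0, v≡25 (mod 43); (16|43)=+1, (25|43)=+1; sign (−1)^0·+1^0·+1^1 = +1.
(a,b)_∞: sgn(-86)=−, sgn(-323)=−, so -1.
(a,b)_29: α=2, u≡23; β=0, v≡23 (mod 29); (23|29)=+1, (23|29)=+1; sign (−1)^0·+1^0·+1^2 = +1.
(a,b)_19: α=0, u≡16; β=1, v≡14 (mod 19); (16|19)=+1, (14|19)=-1; sign (−1)^0·+1^1·-1^0 = +1.
(a,b)_23: α=2, u≡8; β=0, v≡15 (mod 23); (8|23)=+1, (15|23)=-1; sign (−1)^0·+1^0·-1^2 = +1.
(a,b)_3: α=-2, u≡1; β=0, v≡1 (mod 3); (1|3)=+1, (1|3)=+1; sign (−1)^0·+1^0·+1^-2 = +1.
(a,b)_17: α=0, u≡15; β=1, v≡1 (mod 17); (15|17)=+1, (1|17)=+1; sign (−1)^0·+1^1·+1^0 = +1.
(a,b)_2: α=-5, β=0; u≡5, v≡5 (mod 8); ε(u)ε(v)=0·0, αω(v)=-5·1, βω(u)=0·1; sum ≡ 1  ⇒  -1.
|Ram(-86, -323)| = 2, even; anisotropic at {2, ∞}.

[2, inf]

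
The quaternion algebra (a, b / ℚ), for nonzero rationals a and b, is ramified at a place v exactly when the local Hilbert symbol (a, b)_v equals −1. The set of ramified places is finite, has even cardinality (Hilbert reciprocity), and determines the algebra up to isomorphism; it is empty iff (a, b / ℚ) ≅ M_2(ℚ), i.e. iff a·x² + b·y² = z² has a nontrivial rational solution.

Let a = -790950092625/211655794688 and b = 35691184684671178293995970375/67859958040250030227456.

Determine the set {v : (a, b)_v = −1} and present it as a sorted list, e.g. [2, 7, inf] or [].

Mod squares: a ≡ -1410, b ≡ 6815. Check v ∈ {∞, 2, 3, 5, 7, 11, 13, 17, 23, 29, 31, 47}.
v=17: a=17^-2·(≡1), b=17^-4·(≡1) mod 17; (1|17)=+1, (1|17)=+1; (−1)^{-2·-4·8}·(+1)^-4·(+1)^-2 = +1.
v=7: a=7^2·(≡2), b=7^6·(≡2) mod 7; (2|7)=+1, (2|7)=+1; (−1)^{2·6·3}·(+1)^6·(+1)^2 = +1.
v=11: a=11^2·(≡5), b=11^4·(≡10) mod 11; (5|11)=+1, (10|11)=-1; (−1)^{2·4·5}·(+1)^4·(-1)^2 = +1.
v=13: a=13^-2·(≡11), b=13^-2·(≡12) mod 13; (11|13)=-1, (12|13)=+1; (−1)^{-2·-2·6}·(-1)^-2·(+1)^-2 = +1.
v=∞: -1410 < 0 and 6815 > 0  ⇒  (a,b)_∞ = +1.
v=47: a=47^1·(≡24), b=47^3·(≡37) mod 47; (24|47)=+1, (37|47)=+1; (−1)^{1·3·23}·(+1)^3·(+1)^1 = -1.
v=5: a=5^3·(≡3), b=5^3·(≡3) mod 5; (3|5)=-1, (3|5)=-1; (−1)^{3·3·2}·(-1)^3·(-1)^3 = +1.
v=23: a=23^-2·(≡12), b=23^-4·(≡7) mod 23; (12|23)=+1, (7|23)=-1; (−1)^{-2·-4·11}·(+1)^-4·(-1)^-2 = +1.
v=2: v_2(a)=-13, v_2(b)=-34; units ≡ 7, 7 (mod 8); ε·ε+αω+βω = 1·1+-13·0+-34·0 ≡ 1  ⇒  (a,b)_2 = -1.
v=31: a=31^0·(≡8), b=31^2·(≡24) mod 31; (8|31)=+1, (24|31)=-1; (−1)^{0·2·15}·(+1)^2·(-1)^0 = +1.
v=3: a=3^3·(≡1), b=3^4·(≡2) mod 3; (1|3)=+1, (2|3)=-1; (−1)^{3·4·1}·(+1)^4·(-1)^3 = -1.
v=29: a=29^2·(≡17), b=29^5·(≡8) mod 29; (17|29)=-1, (8|29)=-1; (−1)^{2·5·14}·(-1)^5·(-1)^2 = -1.
Ram(-1410, 6815) = {2, 3, 29, 47}; no ℚ_2-point on the conic.

[2, 3, 29, 47]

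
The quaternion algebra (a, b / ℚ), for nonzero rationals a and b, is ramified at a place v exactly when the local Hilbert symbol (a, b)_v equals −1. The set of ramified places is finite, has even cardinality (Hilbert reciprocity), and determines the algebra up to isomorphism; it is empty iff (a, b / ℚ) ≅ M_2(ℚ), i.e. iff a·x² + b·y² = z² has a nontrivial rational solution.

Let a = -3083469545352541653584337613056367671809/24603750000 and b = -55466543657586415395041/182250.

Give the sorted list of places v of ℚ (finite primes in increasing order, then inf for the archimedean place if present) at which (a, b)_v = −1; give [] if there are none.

Mod squares: a ≡ -15015, b ≡ -10010. Check v ∈ {∞, 2, 3, 5, 7, 11, 13, 17, 19, 23}.
v=19: a=19^4·(≡3), b=19^2·(≡8) mod 19; (3|19)=-1, (8|19)=-1; (−1)^{4·2·9}·(-1)^2·(-1)^4 = +1.
v=3: a=3^-9·(≡2), b=3^-6·(≡1) mod 3; (2|3)=-1, (1|3)=+1; (−1)^{-9·-6·1}·(-1)^-6·(+1)^-9 = +1.
v=11: a=11^9·(≡10), b=11^5·(≡3) mod 11; (10|11)=-1, (3|11)=+1; (−1)^{9·5·5}·(-1)^5·(+1)^9 = +1.
v=23: a=23^4·(≡8), b=23^2·(≡9) mod 23; (8|23)=+1, (9|23)=+1; (−1)^{4·2·11}·(+1)^2·(+1)^4 = +1.
v=13: a=13^7·(≡11), b=13^5·(≡12) mod 13; (11|13)=-1, (12|13)=+1; (−1)^{7·5·6}·(-1)^5·(+1)^7 = -1.
v=5: a=5^-7·(≡2), b=5^-3·(≡3) mod 5; (2|5)=-1, (3|5)=-1; (−1)^{-7·-3·2}·(-1)^-3·(-1)^-7 = +1.
v=17: a=17^2·(≡4), b=17^2·(≡12) mod 17; (4|17)=+1, (12|17)=-1; (−1)^{2·2·8}·(+1)^2·(-1)^2 = +1.
v=2: v_2(a)=-4, v_2(b)=-1; units ≡ 1, 3 (mod 8); ε·ε+αω+βω = 0·1+-4·1+-1·0 ≡ 0  ⇒  (a,b)_2 = +1.
v=∞: -15015 < 0 and -10010 < 0  ⇒  (a,b)_∞ = -1.
v=7: a=7^11·(≡2), b=7^5·(≡3) mod 7; (2|7)=+1, (3|7)=-1; (−1)^{11·5·3}·(+1)^5·(-1)^11 = +1.
|Ram(-15015, -10010)| = 2, even; anisotropic at {13, ∞}.

[13, inf]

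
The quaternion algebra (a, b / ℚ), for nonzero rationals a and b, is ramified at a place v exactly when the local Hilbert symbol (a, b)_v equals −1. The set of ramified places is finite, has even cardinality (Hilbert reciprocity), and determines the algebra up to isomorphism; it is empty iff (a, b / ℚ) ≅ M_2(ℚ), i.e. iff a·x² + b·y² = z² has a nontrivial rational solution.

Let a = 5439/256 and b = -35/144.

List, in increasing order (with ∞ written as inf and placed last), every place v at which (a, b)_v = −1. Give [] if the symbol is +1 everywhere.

(a, b) ≡ (111, -35) mod (ℚ^×)²; places V = {2, 3, 5, 7, 37, ∞}.
(a,b)_7: α=2, u≡5; β=1, v≡4 (mod 7); (5|7)=-1, (4|7)=+1; sign (−1)^0·-1^1·+1^2 = -1.
(a,b)_2: α=-8, β=-4; u≡7, v≡5 (mod 8); ε(u)ε(v)=1·0, αω(v)=-8·1, βω(u)=-4·0; sum ≡ 0  ⇒  +1.
(a,b)_37: α=1, u≡25; β=0, v≡18 (mod 37); (25|37)=+1, (18|37)=-1; sign (−1)^0·+1^0·-1^1 = -1.
(a,b)_5: α=0, u≡4; β=1, v≡2 (mod 5); (4|5)=+1, (2|5)=-1; sign (−1)^0·+1^1·-1^0 = +1.
(a,b)_∞: sgn(111)=+, sgn(-35)=−, so +1.
(a,b)_3: α=1, u≡1; β=-2, v≡1 (mod 3); (1|3)=+1, (1|3)=+1; sign (−1)^0·+1^-2·+1^1 = +1.
Ram(111, -35) = {7, 37}; no ℚ_7-point on the conic.

[7, 37]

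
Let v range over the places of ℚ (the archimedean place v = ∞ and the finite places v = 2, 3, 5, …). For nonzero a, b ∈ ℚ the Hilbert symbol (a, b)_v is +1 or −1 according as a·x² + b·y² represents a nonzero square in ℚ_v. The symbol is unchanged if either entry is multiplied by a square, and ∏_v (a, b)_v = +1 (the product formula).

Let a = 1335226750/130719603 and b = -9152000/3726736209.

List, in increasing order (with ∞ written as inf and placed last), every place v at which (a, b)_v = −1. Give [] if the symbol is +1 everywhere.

[5, 13]

(a, b) ≡ (5610, -1430) mod (ℚ^×)²; places V = {2, 3, 5, 7, 11, 13, 17, 19, 23, 41, ∞}.
(a,b)_41: α=-2, u≡29; β=0, v≡5 (mod 41); (29|41)=-1, (5|41)=+1; sign (−1)^0·-1^0·+1^-2 = +1.
(a,b)_23: α=-2, u≡14; β=0, v≡11 (mod 23); (14|23)=-1, (11|23)=-1; sign (−1)^0·-1^0·-1^-2 = +1.
(a,b)_3: α=-1, u≡1; β=-6, v≡1 (mod 3); (1|3)=+1, (1|3)=+1; sign (−1)^0·+1^-6·+1^-1 = +1.
(a,b)_19: α=0, u≡1; β=-2, v≡18 (mod 19); (1|19)=+1, (18|19)=-1; sign (−1)^0·+1^-2·-1^0 = +1.
(a,b)_2: α=1, β=9; u≡5, v≡5 (mod 8); ε(u)ε(v)=0·0, αω(v)=1·1, βω(u)=9·1; sum ≡ 0  ⇒  +1.
(a,b)_5: α=3, u≡3; β=3, v≡1 (mod 5); (3|5)=-1, (1|5)=+1; sign (−1)^0·-1^3·+1^3 = -1.
(a,b)_13: α=4, u≡2; β=1, v≡2 (mod 13); (2|13)=-1, (2|13)=-1; sign (−1)^0·-1^1·-1^4 = -1.
(a,b)_7: α=-2, u≡5; β=-2, v≡3 (mod 7); (5|7)=-1, (3|7)=-1; sign (−1)^0·-1^-2·-1^-2 = +1.
(a,b)_11: α=1, u≡3; β=1, v≡2 (mod 11); (3|11)=+1, (2|11)=-1; sign (−1)^1·+1^1·-1^1 = +1.
(a,b)_∞: sgn(5610)=+, sgn(-1430)=−, so +1.
(a,b)_17: α=1, u≡14; β=-2, v≡16 (mod 17); (14|17)=-1, (16|17)=+1; sign (−1)^0·-1^-2·+1^1 = +1.
|Ram(5610, -1430)| = 2, even; anisotropic at {5, 13}.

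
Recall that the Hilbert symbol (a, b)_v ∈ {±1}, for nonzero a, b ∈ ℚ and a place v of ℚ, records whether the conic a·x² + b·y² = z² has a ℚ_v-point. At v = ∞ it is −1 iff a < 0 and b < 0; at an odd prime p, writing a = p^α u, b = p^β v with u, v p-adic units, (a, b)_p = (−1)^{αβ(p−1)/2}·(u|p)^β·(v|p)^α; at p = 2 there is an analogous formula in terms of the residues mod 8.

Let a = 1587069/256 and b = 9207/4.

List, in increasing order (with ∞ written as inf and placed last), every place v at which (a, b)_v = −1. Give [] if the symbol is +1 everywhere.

[11, 17, 23, 31]

Mod squares: a ≡ 176341, b ≡ 1023. Check v ∈ {∞, 2, 3, 11, 17, 23, 31, 41}.
v=41: a=41^1·(≡21), b=41^0·(≡16) mod 41; (21|41)=+1, (16|41)=+1; (−1)^{1·0·20}·(+1)^0·(+1)^1 = +1.
v=3: a=3^2·(≡1), b=3^3·(≡2) mod 3; (1|3)=+1, (2|3)=-1; (−1)^{2·3·1}·(+1)^3·(-1)^2 = +1.
v=∞: 176341 > 0 and 1023 > 0  ⇒  (a,b)_∞ = +1.
v=17: a=17^1·(≡10), b=17^0·(≡11) mod 17; (10|17)=-1, (11|17)=-1; (−1)^{1·0·8}·(-1)^0·(-1)^1 = -1.
v=23: a=23^1·(≡1), b=23^0·(≡19) mod 23; (1|23)=+1, (19|23)=-1; (−1)^{1·0·11}·(+1)^0·(-1)^1 = -1.
v=11: a=11^1·(≡1), b=11^1·(≡3) mod 11; (1|11)=+1, (3|11)=+1; (−1)^{1·1·5}·(+1)^1·(+1)^1 = -1.
v=31: a=31^0·(≡3), b=31^1·(≡20) mod 31; (3|31)=-1, (20|31)=+1; (−1)^{0·1·15}·(-1)^1·(+1)^0 = -1.
v=2: v_2(a)=-8, v_2(b)=-2; units ≡ 5, 7 (mod 8); ε·ε+αω+βω = 0·1+-8·0+-2·1 ≡ 0  ⇒  (a,b)_2 = +1.
(176341, 1023 / ℚ) ramifies at {11, 17, 23, 31}: a division algebra.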